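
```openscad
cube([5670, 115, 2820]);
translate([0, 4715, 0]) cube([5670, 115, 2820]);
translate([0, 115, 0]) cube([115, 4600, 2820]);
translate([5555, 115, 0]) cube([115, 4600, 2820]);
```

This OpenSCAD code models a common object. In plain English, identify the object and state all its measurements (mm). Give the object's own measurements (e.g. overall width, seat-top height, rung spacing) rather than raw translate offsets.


The wall frame of a small rectangular building: four walls, each 2820 mm tall and 115 mm thick, enclosing a footprint 5670 mm (x) by 4830 mm (y) outside-to-outside, with no floor or roof. The front and back walls (the −y and +y sides) span the full width; the two side walls fit between them.


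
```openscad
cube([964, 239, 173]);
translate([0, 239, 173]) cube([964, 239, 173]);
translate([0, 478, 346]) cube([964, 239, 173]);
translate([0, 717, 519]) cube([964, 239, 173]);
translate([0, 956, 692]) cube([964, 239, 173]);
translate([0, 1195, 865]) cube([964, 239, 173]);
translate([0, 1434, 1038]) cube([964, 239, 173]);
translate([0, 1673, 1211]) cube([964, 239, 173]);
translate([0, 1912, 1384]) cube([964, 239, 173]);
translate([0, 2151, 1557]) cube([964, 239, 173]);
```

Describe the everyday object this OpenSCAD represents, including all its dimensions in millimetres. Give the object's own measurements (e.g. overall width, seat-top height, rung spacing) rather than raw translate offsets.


A straight staircase of 10 solid steps. Each step is 964 mm wide (x), 239 mm deep (y, the going) and 173 mm tall (the rise). The first step rests on the floor; each subsequent step sits one going further in +y and one rise higher in +z, directly behind and above the previous step with no overlap.


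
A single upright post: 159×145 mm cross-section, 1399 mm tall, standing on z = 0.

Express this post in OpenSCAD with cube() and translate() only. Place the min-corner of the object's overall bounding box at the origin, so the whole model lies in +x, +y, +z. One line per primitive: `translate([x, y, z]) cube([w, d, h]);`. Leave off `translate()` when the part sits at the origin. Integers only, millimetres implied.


cube([159, 145, 1399]);


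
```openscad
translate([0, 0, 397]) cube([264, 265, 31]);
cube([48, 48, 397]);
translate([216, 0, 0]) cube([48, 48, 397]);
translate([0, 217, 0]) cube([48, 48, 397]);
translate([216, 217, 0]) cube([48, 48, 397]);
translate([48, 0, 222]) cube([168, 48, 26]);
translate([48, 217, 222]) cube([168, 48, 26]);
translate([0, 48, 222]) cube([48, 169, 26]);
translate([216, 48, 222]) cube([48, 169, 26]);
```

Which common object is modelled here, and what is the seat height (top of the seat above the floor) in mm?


A stool. The seat height is 428 mm.

A 264×265×31 slab at z = 397 on four corner posts — a stool. The seat top is 397 + 31 = 428 mm.


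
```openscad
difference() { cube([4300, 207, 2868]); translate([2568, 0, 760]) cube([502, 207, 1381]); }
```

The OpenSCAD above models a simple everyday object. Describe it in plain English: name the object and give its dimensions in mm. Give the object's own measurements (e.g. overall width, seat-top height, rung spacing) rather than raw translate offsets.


A wall 4300 mm long (x), 207 mm thick (y), 2868 mm tall, with a rectangular window opening cut through it. The opening is 502 mm wide and 1381 mm tall; its sill is at z = 760 mm and its near (−x) edge is 2568 mm from the wall's −x end. The opening passes through the full wall thickness.


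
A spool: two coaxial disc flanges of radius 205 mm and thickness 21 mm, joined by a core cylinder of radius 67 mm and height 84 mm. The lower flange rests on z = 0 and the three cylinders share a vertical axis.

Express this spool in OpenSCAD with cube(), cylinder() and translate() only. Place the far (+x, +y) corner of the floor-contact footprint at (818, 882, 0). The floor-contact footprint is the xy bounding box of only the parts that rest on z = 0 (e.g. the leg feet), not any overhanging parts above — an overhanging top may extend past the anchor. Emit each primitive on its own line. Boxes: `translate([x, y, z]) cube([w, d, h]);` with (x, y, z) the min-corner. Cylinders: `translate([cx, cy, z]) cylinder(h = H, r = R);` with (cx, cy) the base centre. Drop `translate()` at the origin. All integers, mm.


translate([613, 677, 0]) cylinder(h = 21, r = 205);
translate([613, 677, 21]) cylinder(h = 84, r = 67);
translate([613, 677, 105]) cylinder(h = 21, r = 205);


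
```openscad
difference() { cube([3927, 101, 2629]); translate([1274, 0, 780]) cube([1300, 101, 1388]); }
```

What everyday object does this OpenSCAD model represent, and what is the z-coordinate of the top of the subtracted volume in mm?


A wall with a window opening. The window head height is 2168 mm.

A wall with a rectangular opening subtracted — a window. Sill at z = 780, opening 1388 mm tall, so the head is at 780 + 1388 = 2168 mm.


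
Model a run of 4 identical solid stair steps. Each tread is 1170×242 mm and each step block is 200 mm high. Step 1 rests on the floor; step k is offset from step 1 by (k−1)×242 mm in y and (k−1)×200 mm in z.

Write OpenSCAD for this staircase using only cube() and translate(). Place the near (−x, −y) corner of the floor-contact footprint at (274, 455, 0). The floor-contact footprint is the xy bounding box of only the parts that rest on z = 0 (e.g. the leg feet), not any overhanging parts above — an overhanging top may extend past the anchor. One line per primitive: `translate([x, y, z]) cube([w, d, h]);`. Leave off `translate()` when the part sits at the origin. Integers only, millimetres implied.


translate([274, 455, 0]) cube([1170, 242, 200]);
translate([274, 697, 200]) cube([1170, 242, 200]);
translate([274, 939, 400]) cube([1170, 242, 200]);
translate([274, 1181, 600]) cube([1170, 242, 200]);


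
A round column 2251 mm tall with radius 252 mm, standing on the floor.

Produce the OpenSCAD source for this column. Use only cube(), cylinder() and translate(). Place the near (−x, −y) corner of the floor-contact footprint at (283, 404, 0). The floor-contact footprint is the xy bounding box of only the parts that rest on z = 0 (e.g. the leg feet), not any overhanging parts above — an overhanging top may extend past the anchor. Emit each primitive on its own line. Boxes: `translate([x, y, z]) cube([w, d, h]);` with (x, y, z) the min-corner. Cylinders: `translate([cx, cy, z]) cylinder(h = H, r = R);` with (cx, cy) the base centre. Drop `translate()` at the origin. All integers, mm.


translate([535, 656, 0]) cylinder(h = 2251, r = 252);


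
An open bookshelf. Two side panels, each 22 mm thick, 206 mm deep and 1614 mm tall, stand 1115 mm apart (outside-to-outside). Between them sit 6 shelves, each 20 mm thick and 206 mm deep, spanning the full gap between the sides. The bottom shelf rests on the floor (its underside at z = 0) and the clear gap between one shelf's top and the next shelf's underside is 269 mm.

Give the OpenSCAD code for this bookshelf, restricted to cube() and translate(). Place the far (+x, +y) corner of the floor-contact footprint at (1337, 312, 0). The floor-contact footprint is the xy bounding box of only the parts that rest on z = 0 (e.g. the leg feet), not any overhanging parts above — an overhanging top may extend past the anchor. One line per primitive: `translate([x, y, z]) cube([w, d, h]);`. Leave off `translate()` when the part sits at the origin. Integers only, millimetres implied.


translate([222, 106, 0]) cube([22, 206, 1614]);
translate([1315, 106, 0]) cube([22, 206, 1614]);
translate([244, 106, 0]) cube([1071, 206, 20]);
translate([244, 106, 289]) cube([1071, 206, 20]);
translate([244, 106, 578]) cube([1071, 206, 20]);
translate([244, 106, 867]) cube([1071, 206, 20]);
translate([244, 106, 1156]) cube([1071, 206, 20]);
translate([244, 106, 1445]) cube([1071, 206, 20]);


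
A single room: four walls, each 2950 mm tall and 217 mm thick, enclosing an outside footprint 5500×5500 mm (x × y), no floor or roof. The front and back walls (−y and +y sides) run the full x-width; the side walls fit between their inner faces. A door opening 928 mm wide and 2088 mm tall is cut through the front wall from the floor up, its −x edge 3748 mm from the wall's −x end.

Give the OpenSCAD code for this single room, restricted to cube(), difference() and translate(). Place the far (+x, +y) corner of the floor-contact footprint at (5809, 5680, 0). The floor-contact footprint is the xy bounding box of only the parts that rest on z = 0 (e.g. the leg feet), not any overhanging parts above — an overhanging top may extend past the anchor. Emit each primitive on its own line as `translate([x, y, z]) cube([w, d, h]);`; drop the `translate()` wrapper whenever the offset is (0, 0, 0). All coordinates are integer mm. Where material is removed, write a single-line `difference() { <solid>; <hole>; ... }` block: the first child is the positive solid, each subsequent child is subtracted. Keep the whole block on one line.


difference() { translate([309, 180, 0]) cube([5500, 217, 2950]); translate([4057, 180, 0]) cube([928, 217, 2088]); }
translate([309, 5463, 0]) cube([5500, 217, 2950]);
translate([309, 397, 0]) cube([217, 5066, 2950]);
translate([5592, 397, 0]) cube([217, 5066, 2950]);


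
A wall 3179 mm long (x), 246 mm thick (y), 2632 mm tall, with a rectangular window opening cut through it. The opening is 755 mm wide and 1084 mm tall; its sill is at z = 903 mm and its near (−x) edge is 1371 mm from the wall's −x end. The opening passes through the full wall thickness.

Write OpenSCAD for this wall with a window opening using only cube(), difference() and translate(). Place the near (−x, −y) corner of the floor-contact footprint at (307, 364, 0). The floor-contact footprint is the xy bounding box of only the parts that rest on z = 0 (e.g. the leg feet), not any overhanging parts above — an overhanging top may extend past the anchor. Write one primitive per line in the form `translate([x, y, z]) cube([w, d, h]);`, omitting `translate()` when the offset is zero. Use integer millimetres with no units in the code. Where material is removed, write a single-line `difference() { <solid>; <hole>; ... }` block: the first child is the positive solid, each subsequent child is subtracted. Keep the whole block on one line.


difference() { translate([307, 364, 0]) cube([3179, 246, 2632]); translate([1678, 364, 903]) cube([755, 246, 1084]); }


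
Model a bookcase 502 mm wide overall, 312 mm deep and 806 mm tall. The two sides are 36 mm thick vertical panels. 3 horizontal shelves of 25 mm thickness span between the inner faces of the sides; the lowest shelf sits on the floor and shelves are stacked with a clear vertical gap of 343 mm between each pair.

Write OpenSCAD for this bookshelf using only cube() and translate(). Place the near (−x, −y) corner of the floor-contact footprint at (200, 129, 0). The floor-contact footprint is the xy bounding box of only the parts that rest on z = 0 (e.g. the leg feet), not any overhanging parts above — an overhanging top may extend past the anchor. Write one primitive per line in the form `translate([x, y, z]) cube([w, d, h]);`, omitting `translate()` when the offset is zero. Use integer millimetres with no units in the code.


translate([200, 129, 0]) cube([36, 312, 806]);
translate([666, 129, 0]) cube([36, 312, 806]);
translate([236, 129, 0]) cube([430, 312, 25]);
translate([236, 129, 368]) cube([430, 312, 25]);
translate([236, 129, 736]) cube([430, 312, 25]);


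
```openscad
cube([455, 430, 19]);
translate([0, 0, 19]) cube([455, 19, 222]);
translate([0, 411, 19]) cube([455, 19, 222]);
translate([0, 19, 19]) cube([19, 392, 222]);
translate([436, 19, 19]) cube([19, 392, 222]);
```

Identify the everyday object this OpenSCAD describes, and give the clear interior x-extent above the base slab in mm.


An open box. The internal width is 417 mm.

A 455×430 base slab with four walls standing on it — an open box. The base is 455 mm wide and the walls are 19 mm thick, so the internal width is 455 − 2 × 19 = 417 mm.


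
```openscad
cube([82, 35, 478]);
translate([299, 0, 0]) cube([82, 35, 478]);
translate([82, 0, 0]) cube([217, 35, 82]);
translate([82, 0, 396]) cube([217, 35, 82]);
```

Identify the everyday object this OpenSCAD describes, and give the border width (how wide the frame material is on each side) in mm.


A picture frame. The border width is 82 mm.

Four thin pieces enclosing a rectangular opening — a picture frame. The two full-height stiles are 478 mm tall; the top rail sits at z = 396 and is 82 mm tall, so the border above the opening is 478 − 396 = 82 mm, matching the stile x-width.


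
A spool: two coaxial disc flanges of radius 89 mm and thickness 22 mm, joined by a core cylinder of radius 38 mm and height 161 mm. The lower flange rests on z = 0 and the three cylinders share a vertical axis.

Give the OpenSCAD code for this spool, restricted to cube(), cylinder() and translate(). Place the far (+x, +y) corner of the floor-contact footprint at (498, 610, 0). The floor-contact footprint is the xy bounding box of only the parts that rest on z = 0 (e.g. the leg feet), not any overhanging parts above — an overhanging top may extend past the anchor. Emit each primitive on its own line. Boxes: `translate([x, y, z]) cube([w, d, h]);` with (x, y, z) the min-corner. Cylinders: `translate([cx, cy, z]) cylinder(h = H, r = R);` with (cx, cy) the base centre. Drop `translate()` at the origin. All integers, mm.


translate([409, 521, 0]) cylinder(h = 22, r = 89);
translate([409, 521, 22]) cylinder(h = 161, r = 38);
translate([409, 521, 183]) cylinder(h = 22, r = 89);


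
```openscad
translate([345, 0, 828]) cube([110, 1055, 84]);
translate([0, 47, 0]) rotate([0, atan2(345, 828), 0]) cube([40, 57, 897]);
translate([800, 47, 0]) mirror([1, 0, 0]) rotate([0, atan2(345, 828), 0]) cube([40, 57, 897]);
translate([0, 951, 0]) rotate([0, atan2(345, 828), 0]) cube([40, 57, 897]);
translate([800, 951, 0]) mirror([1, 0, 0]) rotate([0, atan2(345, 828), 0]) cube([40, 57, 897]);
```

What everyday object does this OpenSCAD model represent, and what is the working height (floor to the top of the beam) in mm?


A sawhorse. The overall height is 912 mm.

A beam across two mirrored pairs of raked legs — a sawhorse. The beam's underside is at z = 828 (matching the legs' vertical rise in atan2(345, 828)) and the beam is 84 mm tall, so its top is at 828 + 84 = 912 mm. The raked legs top out at the beam's underside, so that is the highest point.


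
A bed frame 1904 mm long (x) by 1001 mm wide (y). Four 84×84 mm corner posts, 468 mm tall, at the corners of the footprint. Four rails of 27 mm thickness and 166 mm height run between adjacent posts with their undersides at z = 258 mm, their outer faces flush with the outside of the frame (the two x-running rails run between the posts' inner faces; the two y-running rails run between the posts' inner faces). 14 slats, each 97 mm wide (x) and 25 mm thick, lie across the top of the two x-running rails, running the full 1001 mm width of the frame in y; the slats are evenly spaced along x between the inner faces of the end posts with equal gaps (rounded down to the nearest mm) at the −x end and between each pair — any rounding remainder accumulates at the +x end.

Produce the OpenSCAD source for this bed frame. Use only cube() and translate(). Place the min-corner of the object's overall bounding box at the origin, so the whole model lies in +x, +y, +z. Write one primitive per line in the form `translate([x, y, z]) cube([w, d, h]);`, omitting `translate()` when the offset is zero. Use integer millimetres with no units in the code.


// slat z = rail_z + rail_h = 258 + 166 = 424
// slat gap = ⌊(1736 − 14·97) / 15⌋ = 25
cube([84, 84, 468]);
translate([0, 917, 0]) cube([84, 84, 468]);
translate([1820, 0, 0]) cube([84, 84, 468]);
translate([1820, 917, 0]) cube([84, 84, 468]);
translate([84, 0, 258]) cube([1736, 27, 166]);
translate([84, 974, 258]) cube([1736, 27, 166]);
translate([0, 84, 258]) cube([27, 833, 166]);
translate([1877, 84, 258]) cube([27, 833, 166]);
translate([109, 0, 424]) cube([97, 1001, 25]);
translate([231, 0, 424]) cube([97, 1001, 25]);
translate([353, 0, 424]) cube([97, 1001, 25]);
translate([475, 0, 424]) cube([97, 1001, 25]);
translate([597, 0, 424]) cube([97, 1001, 25]);
translate([719, 0, 424]) cube([97, 1001, 25]);
translate([841, 0, 424]) cube([97, 1001, 25]);
translate([963, 0, 424]) cube([97, 1001, 25]);
translate([1085, 0, 424]) cube([97, 1001, 25]);
translate([1207, 0, 424]) cube([97, 1001, 25]);
translate([1329, 0, 424]) cube([97, 1001, 25]);
translate([1451, 0, 424]) cube([97, 1001, 25]);
translate([1573, 0, 424]) cube([97, 1001, 25]);
translate([1695, 0, 424]) cube([97, 1001, 25]);


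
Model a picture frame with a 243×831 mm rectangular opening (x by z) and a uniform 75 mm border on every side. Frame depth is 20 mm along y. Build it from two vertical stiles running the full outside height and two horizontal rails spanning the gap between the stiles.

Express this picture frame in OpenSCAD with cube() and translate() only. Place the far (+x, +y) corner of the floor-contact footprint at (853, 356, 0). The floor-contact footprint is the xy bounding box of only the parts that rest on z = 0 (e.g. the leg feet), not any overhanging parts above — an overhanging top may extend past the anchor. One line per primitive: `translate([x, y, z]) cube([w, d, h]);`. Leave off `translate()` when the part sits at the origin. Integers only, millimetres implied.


translate([460, 336, 0]) cube([75, 20, 981]);
translate([778, 336, 0]) cube([75, 20, 981]);
translate([535, 336, 0]) cube([243, 20, 75]);
translate([535, 336, 906]) cube([243, 20, 75]);


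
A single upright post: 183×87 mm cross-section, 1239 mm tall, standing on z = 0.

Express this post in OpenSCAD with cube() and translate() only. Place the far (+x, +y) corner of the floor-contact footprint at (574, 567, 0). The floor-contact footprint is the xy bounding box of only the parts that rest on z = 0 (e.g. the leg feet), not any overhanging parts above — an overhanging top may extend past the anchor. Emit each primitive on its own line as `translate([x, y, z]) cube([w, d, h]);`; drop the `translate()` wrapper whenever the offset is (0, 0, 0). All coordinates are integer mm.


translate([391, 480, 0]) cube([183, 87, 1239]);


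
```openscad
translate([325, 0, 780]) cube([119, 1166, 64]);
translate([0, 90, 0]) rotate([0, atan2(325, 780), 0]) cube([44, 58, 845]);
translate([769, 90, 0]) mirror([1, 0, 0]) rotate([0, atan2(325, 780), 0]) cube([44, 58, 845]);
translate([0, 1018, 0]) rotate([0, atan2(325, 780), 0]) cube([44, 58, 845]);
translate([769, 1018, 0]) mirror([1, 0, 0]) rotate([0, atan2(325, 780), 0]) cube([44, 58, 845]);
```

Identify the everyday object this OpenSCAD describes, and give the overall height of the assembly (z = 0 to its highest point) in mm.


A sawhorse. The overall height is 844 mm.

A beam across two mirrored pairs of raked legs — a sawhorse. The beam's underside is at z = 780 (matching the legs' vertical rise in atan2(325, 780)) and the beam is 64 mm tall, so its top is at 780 + 64 = 844 mm. The raked legs top out at the beam's underside, so that is the highest point.


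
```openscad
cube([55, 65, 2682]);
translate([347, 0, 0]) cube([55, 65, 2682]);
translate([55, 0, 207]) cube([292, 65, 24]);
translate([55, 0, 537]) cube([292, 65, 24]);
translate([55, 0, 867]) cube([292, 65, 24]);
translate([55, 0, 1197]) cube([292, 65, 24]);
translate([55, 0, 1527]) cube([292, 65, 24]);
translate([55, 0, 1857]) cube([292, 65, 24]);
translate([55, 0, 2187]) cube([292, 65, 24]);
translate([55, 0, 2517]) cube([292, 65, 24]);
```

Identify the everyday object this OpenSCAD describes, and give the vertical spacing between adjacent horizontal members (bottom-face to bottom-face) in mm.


A ladder. The rung spacing is 330 mm.

Two tall 55×65 posts with 8 short bars between them — a ladder. Adjacent rungs sit at z = 207 and z = 537, so the spacing is 537 − 207 = 330 mm.


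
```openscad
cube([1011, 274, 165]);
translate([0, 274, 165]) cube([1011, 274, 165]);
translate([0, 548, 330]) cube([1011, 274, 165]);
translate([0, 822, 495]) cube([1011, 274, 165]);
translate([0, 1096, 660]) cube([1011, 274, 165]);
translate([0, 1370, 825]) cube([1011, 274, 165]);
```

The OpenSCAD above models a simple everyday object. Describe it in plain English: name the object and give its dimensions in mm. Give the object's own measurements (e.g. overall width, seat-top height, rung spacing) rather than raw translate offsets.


A straight staircase of 6 solid steps. Each step is 1011 mm wide (x), 274 mm deep (y, the going) and 165 mm tall (the rise). The first step rests on the floor; each subsequent step sits one going further in +y and one rise higher in +z, directly behind and above the previous step with no overlap.


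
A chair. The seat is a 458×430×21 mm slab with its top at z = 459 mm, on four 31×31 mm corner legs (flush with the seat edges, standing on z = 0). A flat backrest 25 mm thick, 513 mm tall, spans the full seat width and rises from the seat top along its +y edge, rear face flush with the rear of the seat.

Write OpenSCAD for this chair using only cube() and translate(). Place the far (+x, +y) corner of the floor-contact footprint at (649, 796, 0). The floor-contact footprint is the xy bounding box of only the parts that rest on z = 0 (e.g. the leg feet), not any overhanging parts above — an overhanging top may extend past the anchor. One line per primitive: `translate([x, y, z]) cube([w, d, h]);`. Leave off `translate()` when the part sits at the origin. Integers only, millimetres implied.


translate([191, 366, 438]) cube([458, 430, 21]);
translate([191, 366, 0]) cube([31, 31, 438]);
translate([618, 366, 0]) cube([31, 31, 438]);
translate([191, 765, 0]) cube([31, 31, 438]);
translate([618, 765, 0]) cube([31, 31, 438]);
translate([191, 771, 459]) cube([458, 25, 513]);


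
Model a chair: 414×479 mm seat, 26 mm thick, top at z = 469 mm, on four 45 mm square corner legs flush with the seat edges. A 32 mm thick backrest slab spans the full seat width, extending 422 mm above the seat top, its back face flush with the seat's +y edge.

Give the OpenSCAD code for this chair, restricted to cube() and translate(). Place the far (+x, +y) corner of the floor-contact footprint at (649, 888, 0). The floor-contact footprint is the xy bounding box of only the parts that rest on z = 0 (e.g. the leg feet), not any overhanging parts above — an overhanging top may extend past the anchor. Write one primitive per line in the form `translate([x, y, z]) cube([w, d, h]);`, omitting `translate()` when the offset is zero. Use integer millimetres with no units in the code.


translate([235, 409, 443]) cube([414, 479, 26]);
translate([235, 409, 0]) cube([45, 45, 443]);
translate([604, 409, 0]) cube([45, 45, 443]);
translate([235, 843, 0]) cube([45, 45, 443]);
translate([604, 843, 0]) cube([45, 45, 443]);
translate([235, 856, 469]) cube([414, 32, 422]);


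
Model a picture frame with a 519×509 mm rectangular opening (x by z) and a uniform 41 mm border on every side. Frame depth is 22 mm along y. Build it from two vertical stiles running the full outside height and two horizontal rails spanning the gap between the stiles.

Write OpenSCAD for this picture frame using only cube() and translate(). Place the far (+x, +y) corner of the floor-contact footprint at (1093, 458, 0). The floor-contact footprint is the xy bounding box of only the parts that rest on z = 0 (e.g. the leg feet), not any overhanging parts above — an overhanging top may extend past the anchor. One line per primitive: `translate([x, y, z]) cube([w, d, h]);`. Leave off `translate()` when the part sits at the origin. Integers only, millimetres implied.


translate([492, 436, 0]) cube([41, 22, 591]);
translate([1052, 436, 0]) cube([41, 22, 591]);
translate([533, 436, 0]) cube([519, 22, 41]);
translate([533, 436, 550]) cube([519, 22, 41]);


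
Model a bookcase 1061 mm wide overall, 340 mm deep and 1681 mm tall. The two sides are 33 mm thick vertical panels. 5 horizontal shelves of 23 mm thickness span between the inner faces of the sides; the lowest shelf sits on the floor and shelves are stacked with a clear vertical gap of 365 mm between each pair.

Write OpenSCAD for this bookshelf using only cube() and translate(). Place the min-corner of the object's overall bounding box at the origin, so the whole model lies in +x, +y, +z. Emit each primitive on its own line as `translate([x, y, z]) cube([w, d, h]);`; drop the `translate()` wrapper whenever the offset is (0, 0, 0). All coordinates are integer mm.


cube([33, 340, 1681]);
translate([1028, 0, 0]) cube([33, 340, 1681]);
translate([33, 0, 0]) cube([995, 340, 23]);
translate([33, 0, 388]) cube([995, 340, 23]);
translate([33, 0, 776]) cube([995, 340, 23]);
translate([33, 0, 1164]) cube([995, 340, 23]);
translate([33, 0, 1552]) cube([995, 340, 23]);


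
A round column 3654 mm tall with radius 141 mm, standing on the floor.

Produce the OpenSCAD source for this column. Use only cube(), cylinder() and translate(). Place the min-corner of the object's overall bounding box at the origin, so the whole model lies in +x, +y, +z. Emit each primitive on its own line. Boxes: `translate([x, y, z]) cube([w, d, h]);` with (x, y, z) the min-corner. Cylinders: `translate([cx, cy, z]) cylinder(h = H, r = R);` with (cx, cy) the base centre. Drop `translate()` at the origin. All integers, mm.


translate([141, 141, 0]) cylinder(h = 3654, r = 141);


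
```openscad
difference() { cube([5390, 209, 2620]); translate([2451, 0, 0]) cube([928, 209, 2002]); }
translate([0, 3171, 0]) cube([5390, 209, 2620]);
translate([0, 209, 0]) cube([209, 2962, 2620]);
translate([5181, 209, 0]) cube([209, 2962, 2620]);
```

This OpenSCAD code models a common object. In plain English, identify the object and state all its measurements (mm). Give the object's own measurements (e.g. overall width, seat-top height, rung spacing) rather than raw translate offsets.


A single room: four walls, each 2620 mm tall and 209 mm thick, enclosing an outside footprint 5390×3380 mm (x × y), no floor or roof. The front and back walls (−y and +y sides) run the full x-width; the side walls fit between their inner faces. A door opening 928 mm wide and 2002 mm tall is cut through the front wall from the floor up, its −x edge 2451 mm from the wall's −x end.


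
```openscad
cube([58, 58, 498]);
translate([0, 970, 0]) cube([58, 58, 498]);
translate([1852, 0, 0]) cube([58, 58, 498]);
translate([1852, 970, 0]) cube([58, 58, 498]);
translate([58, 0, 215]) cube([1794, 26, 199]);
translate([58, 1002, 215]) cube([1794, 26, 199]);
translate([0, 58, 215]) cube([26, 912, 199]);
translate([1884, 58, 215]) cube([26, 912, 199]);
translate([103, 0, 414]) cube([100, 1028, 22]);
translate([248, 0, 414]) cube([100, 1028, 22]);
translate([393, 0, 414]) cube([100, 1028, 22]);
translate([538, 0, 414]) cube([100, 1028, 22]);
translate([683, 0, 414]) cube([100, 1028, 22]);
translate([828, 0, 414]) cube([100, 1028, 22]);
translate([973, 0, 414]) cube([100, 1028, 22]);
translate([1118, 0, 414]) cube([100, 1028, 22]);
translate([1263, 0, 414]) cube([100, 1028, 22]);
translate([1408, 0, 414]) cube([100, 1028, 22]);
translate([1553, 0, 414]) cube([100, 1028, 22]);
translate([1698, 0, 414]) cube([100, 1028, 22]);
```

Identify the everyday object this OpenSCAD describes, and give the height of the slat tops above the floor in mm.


A bed frame. The slat-top height is 436 mm.

Four posts, four rails, and a row of slats — a bed frame. Slats sit on the rails at z = 215 + 199 = 414; with slat thickness 22, the top is 436 mm.


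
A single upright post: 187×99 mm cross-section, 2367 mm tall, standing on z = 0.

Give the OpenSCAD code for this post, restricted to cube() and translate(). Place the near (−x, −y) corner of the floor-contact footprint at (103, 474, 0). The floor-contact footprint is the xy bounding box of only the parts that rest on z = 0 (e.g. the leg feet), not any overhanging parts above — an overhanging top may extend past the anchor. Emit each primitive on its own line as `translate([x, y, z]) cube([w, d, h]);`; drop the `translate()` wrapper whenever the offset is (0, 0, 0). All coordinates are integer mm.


translate([103, 474, 0]) cube([187, 99, 2367]);


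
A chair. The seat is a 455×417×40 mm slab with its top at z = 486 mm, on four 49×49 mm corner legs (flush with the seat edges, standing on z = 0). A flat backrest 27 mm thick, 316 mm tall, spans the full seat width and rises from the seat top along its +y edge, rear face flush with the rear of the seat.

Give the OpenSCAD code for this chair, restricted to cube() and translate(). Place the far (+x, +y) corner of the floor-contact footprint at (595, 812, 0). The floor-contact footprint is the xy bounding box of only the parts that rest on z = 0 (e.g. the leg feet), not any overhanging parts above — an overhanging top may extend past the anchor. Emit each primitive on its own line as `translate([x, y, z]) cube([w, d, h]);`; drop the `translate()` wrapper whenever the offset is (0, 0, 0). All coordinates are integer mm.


translate([140, 395, 446]) cube([455, 417, 40]);
translate([140, 395, 0]) cube([49, 49, 446]);
translate([546, 395, 0]) cube([49, 49, 446]);
translate([140, 763, 0]) cube([49, 49, 446]);
translate([546, 763, 0]) cube([49, 49, 446]);
translate([140, 785, 486]) cube([455, 27, 316]);


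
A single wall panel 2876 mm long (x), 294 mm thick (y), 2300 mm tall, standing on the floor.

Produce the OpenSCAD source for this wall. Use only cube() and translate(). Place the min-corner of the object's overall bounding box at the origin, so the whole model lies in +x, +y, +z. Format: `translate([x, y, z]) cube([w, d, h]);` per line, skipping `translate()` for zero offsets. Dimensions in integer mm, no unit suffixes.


cube([2876, 294, 2300]);


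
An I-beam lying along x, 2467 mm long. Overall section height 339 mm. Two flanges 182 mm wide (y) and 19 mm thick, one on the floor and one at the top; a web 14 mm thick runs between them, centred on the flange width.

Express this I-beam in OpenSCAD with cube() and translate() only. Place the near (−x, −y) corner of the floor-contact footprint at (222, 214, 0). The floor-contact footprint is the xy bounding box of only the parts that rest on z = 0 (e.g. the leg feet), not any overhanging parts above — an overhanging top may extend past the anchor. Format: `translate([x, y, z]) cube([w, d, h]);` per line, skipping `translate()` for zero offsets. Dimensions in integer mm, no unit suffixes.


translate([222, 214, 0]) cube([2467, 182, 19]);
translate([222, 298, 19]) cube([2467, 14, 301]);
translate([222, 214, 320]) cube([2467, 182, 19]);


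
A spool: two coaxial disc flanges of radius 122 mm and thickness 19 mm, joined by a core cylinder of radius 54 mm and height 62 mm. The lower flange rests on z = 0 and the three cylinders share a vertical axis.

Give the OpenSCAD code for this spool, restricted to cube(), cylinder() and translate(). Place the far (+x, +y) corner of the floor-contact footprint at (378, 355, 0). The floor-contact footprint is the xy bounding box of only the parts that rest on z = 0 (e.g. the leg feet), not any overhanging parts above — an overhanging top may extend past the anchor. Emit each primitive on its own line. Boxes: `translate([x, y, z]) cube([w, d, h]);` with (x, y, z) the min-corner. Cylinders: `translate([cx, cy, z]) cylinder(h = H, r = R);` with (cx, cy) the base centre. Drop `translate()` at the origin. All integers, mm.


translate([256, 233, 0]) cylinder(h = 19, r = 122);
translate([256, 233, 19]) cylinder(h = 62, r = 54);
translate([256, 233, 81]) cylinder(h = 19, r = 122);


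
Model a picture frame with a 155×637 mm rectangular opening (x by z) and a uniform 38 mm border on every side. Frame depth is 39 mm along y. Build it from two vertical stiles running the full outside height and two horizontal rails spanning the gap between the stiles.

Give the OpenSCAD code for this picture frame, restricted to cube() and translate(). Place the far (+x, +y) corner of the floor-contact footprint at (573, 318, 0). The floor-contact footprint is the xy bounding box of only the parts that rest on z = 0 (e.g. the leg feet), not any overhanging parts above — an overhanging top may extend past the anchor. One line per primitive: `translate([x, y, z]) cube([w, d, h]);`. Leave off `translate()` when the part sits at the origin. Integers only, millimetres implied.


translate([342, 279, 0]) cube([38, 39, 713]);
translate([535, 279, 0]) cube([38, 39, 713]);
translate([380, 279, 0]) cube([155, 39, 38]);
translate([380, 279, 675]) cube([155, 39, 38]);


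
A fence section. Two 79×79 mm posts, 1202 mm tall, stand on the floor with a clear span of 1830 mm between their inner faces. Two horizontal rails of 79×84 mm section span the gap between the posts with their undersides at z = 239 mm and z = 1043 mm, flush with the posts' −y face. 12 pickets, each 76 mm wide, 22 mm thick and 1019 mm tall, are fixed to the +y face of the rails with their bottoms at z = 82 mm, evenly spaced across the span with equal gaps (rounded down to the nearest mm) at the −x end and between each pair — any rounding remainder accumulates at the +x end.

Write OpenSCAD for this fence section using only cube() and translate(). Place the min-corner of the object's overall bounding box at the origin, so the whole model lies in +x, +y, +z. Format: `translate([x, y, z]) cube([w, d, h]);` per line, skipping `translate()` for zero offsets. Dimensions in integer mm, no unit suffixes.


cube([79, 79, 1202]);
translate([1909, 0, 0]) cube([79, 79, 1202]);
translate([79, 0, 239]) cube([1830, 79, 84]);
translate([79, 0, 1043]) cube([1830, 79, 84]);
translate([149, 79, 82]) cube([76, 22, 1019]);
translate([295, 79, 82]) cube([76, 22, 1019]);
translate([441, 79, 82]) cube([76, 22, 1019]);
translate([587, 79, 82]) cube([76, 22, 1019]);
translate([733, 79, 82]) cube([76, 22, 1019]);
translate([879, 79, 82]) cube([76, 22, 1019]);
translate([1025, 79, 82]) cube([76, 22, 1019]);
translate([1171, 79, 82]) cube([76, 22, 1019]);
translate([1317, 79, 82]) cube([76, 22, 1019]);
translate([1463, 79, 82]) cube([76, 22, 1019]);
translate([1609, 79, 82]) cube([76, 22, 1019]);
translate([1755, 79, 82]) cube([76, 22, 1019]);


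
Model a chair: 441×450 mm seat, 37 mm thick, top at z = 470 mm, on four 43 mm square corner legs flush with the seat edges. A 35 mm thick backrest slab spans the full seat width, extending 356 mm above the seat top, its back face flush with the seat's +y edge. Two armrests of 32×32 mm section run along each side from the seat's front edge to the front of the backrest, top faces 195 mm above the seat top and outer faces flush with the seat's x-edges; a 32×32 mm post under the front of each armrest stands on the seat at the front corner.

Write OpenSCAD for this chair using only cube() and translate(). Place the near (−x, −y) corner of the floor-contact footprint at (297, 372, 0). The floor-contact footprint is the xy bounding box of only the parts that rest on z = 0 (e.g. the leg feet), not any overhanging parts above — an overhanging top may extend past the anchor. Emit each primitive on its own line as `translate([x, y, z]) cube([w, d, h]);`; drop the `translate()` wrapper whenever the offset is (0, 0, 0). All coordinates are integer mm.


translate([297, 372, 433]) cube([441, 450, 37]);
translate([297, 372, 0]) cube([43, 43, 433]);
translate([695, 372, 0]) cube([43, 43, 433]);
translate([297, 779, 0]) cube([43, 43, 433]);
translate([695, 779, 0]) cube([43, 43, 433]);
translate([297, 787, 470]) cube([441, 35, 356]);
translate([297, 372, 633]) cube([32, 415, 32]);
translate([706, 372, 633]) cube([32, 415, 32]);
translate([297, 372, 470]) cube([32, 32, 163]);
translate([706, 372, 470]) cube([32, 32, 163]);


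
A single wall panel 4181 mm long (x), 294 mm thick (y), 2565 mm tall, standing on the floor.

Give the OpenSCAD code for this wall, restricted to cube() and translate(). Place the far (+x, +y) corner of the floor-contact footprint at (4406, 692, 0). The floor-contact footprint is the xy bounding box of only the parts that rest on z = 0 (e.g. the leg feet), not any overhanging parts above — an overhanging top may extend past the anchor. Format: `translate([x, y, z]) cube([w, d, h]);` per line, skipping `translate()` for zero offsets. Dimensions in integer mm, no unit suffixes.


translate([225, 398, 0]) cube([4181, 294, 2565]);


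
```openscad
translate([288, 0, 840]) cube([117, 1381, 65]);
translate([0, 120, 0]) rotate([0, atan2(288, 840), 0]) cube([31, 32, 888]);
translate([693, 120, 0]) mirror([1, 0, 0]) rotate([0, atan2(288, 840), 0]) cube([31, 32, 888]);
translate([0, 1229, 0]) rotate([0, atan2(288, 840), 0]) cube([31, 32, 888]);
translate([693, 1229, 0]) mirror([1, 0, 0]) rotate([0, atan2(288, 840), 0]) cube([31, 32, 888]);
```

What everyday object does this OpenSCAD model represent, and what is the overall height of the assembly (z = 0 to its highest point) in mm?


A sawhorse. The overall height is 905 mm.

A beam across two mirrored pairs of raked legs — a sawhorse. The beam's underside is at z = 840 (matching the legs' vertical rise in atan2(288, 840)) and the beam is 65 mm tall, so its top is at 840 + 65 = 905 mm. The raked legs top out at the beam's underside, so that is the highest point.


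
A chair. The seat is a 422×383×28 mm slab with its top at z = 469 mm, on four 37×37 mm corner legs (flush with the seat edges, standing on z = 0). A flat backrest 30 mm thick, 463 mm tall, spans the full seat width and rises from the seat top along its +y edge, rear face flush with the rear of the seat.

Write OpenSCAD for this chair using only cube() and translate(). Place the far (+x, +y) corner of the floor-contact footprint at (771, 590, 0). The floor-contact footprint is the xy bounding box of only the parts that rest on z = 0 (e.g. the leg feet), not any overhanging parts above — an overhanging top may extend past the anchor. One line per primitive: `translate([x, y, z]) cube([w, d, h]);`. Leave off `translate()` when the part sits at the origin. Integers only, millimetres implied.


translate([349, 207, 441]) cube([422, 383, 28]);
translate([349, 207, 0]) cube([37, 37, 441]);
translate([734, 207, 0]) cube([37, 37, 441]);
translate([349, 553, 0]) cube([37, 37, 441]);
translate([734, 553, 0]) cube([37, 37, 441]);
translate([349, 560, 469]) cube([422, 30, 463]);


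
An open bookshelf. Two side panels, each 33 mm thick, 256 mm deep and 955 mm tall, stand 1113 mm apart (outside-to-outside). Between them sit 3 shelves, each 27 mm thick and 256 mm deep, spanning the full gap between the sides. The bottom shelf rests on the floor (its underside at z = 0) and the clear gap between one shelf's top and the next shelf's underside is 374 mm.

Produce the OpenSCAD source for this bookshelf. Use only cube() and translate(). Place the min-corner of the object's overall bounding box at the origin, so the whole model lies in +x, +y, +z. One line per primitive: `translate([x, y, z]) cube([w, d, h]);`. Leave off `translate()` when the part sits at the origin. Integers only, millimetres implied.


cube([33, 256, 955]);
translate([1080, 0, 0]) cube([33, 256, 955]);
translate([33, 0, 0]) cube([1047, 256, 27]);
translate([33, 0, 401]) cube([1047, 256, 27]);
translate([33, 0, 802]) cube([1047, 256, 27]);


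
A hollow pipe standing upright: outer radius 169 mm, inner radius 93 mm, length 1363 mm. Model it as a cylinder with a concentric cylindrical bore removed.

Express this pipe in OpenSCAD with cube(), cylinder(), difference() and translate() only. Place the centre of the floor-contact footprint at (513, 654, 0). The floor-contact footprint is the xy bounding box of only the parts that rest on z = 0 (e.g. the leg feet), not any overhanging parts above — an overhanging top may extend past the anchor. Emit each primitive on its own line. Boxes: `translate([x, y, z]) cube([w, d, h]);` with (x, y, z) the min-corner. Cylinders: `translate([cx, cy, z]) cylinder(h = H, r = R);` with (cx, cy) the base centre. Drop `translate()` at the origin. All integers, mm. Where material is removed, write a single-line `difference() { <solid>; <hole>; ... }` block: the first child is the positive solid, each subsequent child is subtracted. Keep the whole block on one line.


difference() { translate([513, 654, 0]) cylinder(h = 1363, r = 169); translate([513, 654, 0]) cylinder(h = 1363, r = 93); }
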